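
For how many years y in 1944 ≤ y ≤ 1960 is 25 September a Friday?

2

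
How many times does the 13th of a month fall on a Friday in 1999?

1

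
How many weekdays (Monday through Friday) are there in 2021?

1 January 2021 is a Friday.
That's 365 days from start to end, counting both.
365 = 7 × 52 + 1, so there are 52 full weeks plus 1 extra day.
Each full week contributes 5 weekdays (Mon–Fri): 52 × 5 = 260.
The 1 extra day is Friday — 1 of them qualifies.
Total: 260 + 1 = 261.

261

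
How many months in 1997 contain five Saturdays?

4

A month has five Saturdays exactly when Saturday falls within its first (length − 28) days.
Jan: 31 days, starts Wed → 5 of Wed, Thu, Fri
Feb: 28 days, starts Sat → 5 of (none)
Mar: 31 days, starts Sat → 5 of Sat, Sun, Mon ✓
Apr: 30 days, starts Tue → 5 of Tue, Wed
May: 31 days, starts Thu → 5 of Thu, Fri, Sat ✓
Jun: 30 days, starts Sun → 5 of Sun, Mon
Jul: 31 days, starts Tue → 5 of Tue, Wed, Thu
Aug: 31 days, starts Fri → 5 of Fri, Sat, Sun ✓
Sep: 30 days, starts Mon → 5 of Mon, Tue
Oct: 31 days, starts Wed → 5 of Wed, Thu, Fri
Nov: 30 days, starts Sat → 5 of Sat, Sun ✓
Dec: 31 days, starts Mon → 5 of Mon, Tue, Wed
Months with five Saturdays: Mar, May, Aug, Nov.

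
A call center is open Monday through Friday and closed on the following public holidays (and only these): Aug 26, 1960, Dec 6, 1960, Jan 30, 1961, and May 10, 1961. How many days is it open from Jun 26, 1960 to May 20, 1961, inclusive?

231

Jun 26, 1960 is a Sunday.
The range spans 329 days (inclusive of both endpoints).
329 = 7 × 47, so the span is exactly 47 full weeks.
Each full week contributes 5 weekdays (Mon–Fri): 47 × 5 = 235.
Holidays: Aug 26, 1960 (Fri); Dec 6, 1960 (Tue); Jan 30, 1961 (Mon); May 10, 1961 (Wed).
All 4 holidays fall on weekdays, so subtract 4.
Business days: 235 − 4 = 231.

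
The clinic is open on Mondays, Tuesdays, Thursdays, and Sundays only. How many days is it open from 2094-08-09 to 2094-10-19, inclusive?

2094-08-09 is a Monday.
The range spans 72 days (inclusive of both endpoints).
72 = 7 × 10 + 2, so there are 10 full weeks plus 2 extra days.
Each full week contributes 4 days from the set (Mon, Tue, Thu, Sun): 10 × 4 = 40.
The 2 extra days are Monday, Tuesday — 2 of them qualify.
Total: 40 + 2 = 42.

42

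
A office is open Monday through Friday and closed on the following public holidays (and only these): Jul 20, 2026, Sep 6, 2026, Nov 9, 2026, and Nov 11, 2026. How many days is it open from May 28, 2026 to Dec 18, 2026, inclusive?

May 28, 2026 is a Thursday.
The range spans 205 days (inclusive of both endpoints).
205 = 7 × 29 + 2, so there are 29 full weeks plus 2 extra days.
Each full week contributes 5 weekdays (Mon–Fri): 29 × 5 = 145.
The 2 extra days are Thu, Fri — 2 of them qualify.
Total: 145 + 2 = 147.
Holidays: Jul 20, 2026 (Mon); Sep 6, 2026 (Sun); Nov 9, 2026 (Mon); Nov 11, 2026 (Wed).
3 of the 4 holidays fall on weekdays; the rest are weekends and were already excluded.
Business days: 147 − 3 = 144.

144 working days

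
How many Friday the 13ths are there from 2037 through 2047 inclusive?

Friday-the-13ths by year:
2037: Feb, Mar, Nov
2038: Aug
2039: May
2040: Jan, Apr, Jul
2041: Sep, Dec
2042: Jun
2043: Feb, Mar, Nov
2044: May
2045: Jan, Oct
2046: Apr, Jul
2047: Sep, Dec

21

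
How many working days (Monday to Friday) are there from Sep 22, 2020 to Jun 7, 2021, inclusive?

185

Sep 22, 2020 is a Tuesday.
The range spans 259 days (inclusive of both endpoints).
259 = 7 × 37, so the span is exactly 37 full weeks.
Each full week contributes 5 weekdays (Mon–Fri): 37 × 5 = 185.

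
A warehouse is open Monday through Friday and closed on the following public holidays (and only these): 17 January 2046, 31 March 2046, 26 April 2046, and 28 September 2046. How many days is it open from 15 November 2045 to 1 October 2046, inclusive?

226 working days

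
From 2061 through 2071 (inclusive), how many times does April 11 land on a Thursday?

1

Day of week of April 11 in each year:
2061: Mon, 2062: Tue, 2063: Wed, 2064: Fri, 2065: Sat, 2066: Sun, 2067: Mon, 2068: Wed, 2069: Thu ✓, 2070: Fri, 2071: Sat
Thursdays: 2069.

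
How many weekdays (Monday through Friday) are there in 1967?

260 weekdays

Jan 1, 1967 is a Sunday.
From Jan 1, 1967 to Dec 31, 1967 is 365 days inclusive.
365 = 7 × 52 + 1, so there are 52 full weeks plus 1 extra day.
Each full week contributes 5 weekdays (Mon–Fri): 52 × 5 = 260.
The 1 extra day is Sun — none qualify.
Total: 260 + 0 = 260.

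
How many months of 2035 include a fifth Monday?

A month has five Mondays exactly when Monday falls within its first (length − 28) days.
Jan: 31 days, starts Mon → 5 of Mon, Tue, Wed ✓
Feb: 28 days, starts Thu → 5 of (none)
Mar: 31 days, starts Thu → 5 of Thu, Fri, Sat
Apr: 30 days, starts Sun → 5 of Sun, Mon ✓
May: 31 days, starts Tue → 5 of Tue, Wed, Thu
Jun: 30 days, starts Fri → 5 of Fri, Sat
Jul: 31 days, starts Sun → 5 of Sun, Mon, Tue ✓
Aug: 31 days, starts Wed → 5 of Wed, Thu, Fri
Sep: 30 days, starts Sat → 5 of Sat, Sun
Oct: 31 days, starts Mon → 5 of Mon, Tue, Wed ✓
Nov: 30 days, starts Thu → 5 of Thu, Fri
Dec: 31 days, starts Sat → 5 of Sat, Sun, Mon ✓
Months with five Mondays: Jan, Apr, Jul, Oct, Dec.

5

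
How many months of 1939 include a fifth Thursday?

4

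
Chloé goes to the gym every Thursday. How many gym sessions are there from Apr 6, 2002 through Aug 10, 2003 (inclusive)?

70

Apr 6, 2002 is a Saturday.
From Apr 6, 2002 to Aug 10, 2003 is 492 days inclusive.
492 = 7 × 70 + 2, so there are 70 full weeks plus 2 extra days.
Each full week contributes one Thursday: 70 so far.
The 2 extra days are Saturday, Sunday — none qualify.
Total: 70 + 0 = 70.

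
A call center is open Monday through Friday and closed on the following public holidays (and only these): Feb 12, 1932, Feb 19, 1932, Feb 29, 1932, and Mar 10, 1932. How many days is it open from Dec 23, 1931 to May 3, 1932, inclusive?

Dec 23, 1931 is a Wednesday.
That's 133 days from start to end, counting both.
133 = 7 × 19, so the span is exactly 19 full weeks.
Each full week contributes 5 weekdays (Mon–Fri): 19 × 5 = 95.
Holidays: Feb 12, 1932 (Fri); Feb 19, 1932 (Fri); Feb 29, 1932 (Mon); Mar 10, 1932 (Thu).
All 4 holidays fall on weekdays, so subtract 4.
Business days: 95 − 4 = 91.

91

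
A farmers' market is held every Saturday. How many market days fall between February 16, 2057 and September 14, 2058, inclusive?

February 16, 2057 is a Friday.
From February 16, 2057 to September 14, 2058 is 576 days inclusive.
576 = 7 × 82 + 2, so there are 82 full weeks plus 2 extra days.
Each full week contributes one Saturday: 82 so far.
The 2 extra days are Friday, Saturday — 1 of them qualifies.
Total: 82 + 1 = 83.

83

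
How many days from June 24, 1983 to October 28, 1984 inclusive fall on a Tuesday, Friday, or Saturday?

June 24, 1983 is a Friday.
The range spans 493 days (inclusive of both endpoints).
493 = 7 × 70 + 3, so there are 70 full weeks plus 3 extra days.
Each full week contributes 3 days from the set (Tue, Fri, Sat): 70 × 3 = 210.
The 3 extra days are Friday, Saturday, Sunday — 2 of them qualify.
Total: 210 + 2 = 212.

212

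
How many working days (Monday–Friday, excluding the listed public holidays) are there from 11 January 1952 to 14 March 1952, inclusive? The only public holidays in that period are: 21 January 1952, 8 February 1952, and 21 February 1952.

11 January 1952 is a Friday.
That's 64 days from start to end, counting both.
64 = 7 × 9 + 1, so there are 9 full weeks plus 1 extra day.
Each full week contributes 5 weekdays (Mon–Fri): 9 × 5 = 45.
The 1 extra day is Fri — 1 of them qualifies.
Total: 45 + 1 = 46.
Holidays: 21 January 1952 (Mon); 8 February 1952 (Fri); 21 February 1952 (Thu).
All 3 holidays fall on weekdays, so subtract 3.
Business days: 46 − 3 = 43.

43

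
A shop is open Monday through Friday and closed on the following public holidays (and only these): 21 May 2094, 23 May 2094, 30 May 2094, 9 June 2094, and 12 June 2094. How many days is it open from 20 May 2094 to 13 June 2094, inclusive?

20 May 2094 is a Thursday.
That's 25 days from start to end, counting both.
25 = 7 × 3 + 4, so there are 3 full weeks plus 4 extra days.
Each full week contributes 5 weekdays (Mon–Fri): 3 × 5 = 15.
The 4 extra days are Thu, Fri, Sat, Sun — 2 of them qualify.
Total: 15 + 2 = 17.
Holidays: 21 May 2094 (Fri); 23 May 2094 (Sun); 30 May 2094 (Sun); 9 June 2094 (Wed); 12 June 2094 (Sat).
2 of the 5 holidays fall on weekdays; the rest are weekends and were already excluded.
Business days: 17 − 2 = 15.

15 business days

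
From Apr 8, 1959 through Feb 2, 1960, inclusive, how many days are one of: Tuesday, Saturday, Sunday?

129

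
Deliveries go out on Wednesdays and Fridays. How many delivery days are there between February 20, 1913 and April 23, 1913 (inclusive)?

February 20, 1913 is a Thursday.
That's 63 days from start to end, counting both.
63 = 7 × 9, so the span is exactly 9 full weeks.
Each full week contributes 2 days from the set (Wed, Fri): 9 × 2 = 18.

18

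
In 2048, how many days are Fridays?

52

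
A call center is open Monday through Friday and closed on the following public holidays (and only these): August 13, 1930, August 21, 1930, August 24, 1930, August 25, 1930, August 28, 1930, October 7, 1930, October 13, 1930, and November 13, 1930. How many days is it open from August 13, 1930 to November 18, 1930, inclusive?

August 13, 1930 is a Wednesday.
From August 13, 1930 to November 18, 1930 is 98 days inclusive.
98 = 7 × 14, so the span is exactly 14 full weeks.
Each full week contributes 5 weekdays (Mon–Fri): 14 × 5 = 70.
Holidays: August 13, 1930 (Wed); August 21, 1930 (Thu); August 24, 1930 (Sun); August 25, 1930 (Mon); August 28, 1930 (Thu); October 7, 1930 (Tue); October 13, 1930 (Mon); November 13, 1930 (Thu).
7 of the 8 holidays fall on weekdays; the rest are weekends and were already excluded.
Business days: 70 − 7 = 63.

63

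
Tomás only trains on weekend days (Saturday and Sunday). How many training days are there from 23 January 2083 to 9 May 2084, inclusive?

136

23 January 2083 is a Saturday.
The range spans 473 days (inclusive of both endpoints).
473 = 7 × 67 + 4, so there are 67 full weeks plus 4 extra days.
Each full week contributes 2 weekend days (Sat, Sun): 67 × 2 = 134.
The 4 extra days are Saturday, Sunday, Monday, Tuesday — 2 of them qualify.
Total: 134 + 2 = 136.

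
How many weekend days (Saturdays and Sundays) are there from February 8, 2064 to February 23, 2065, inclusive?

110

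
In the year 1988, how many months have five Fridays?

A month has five Fridays exactly when Friday falls within its first (length − 28) days.
Jan: 31 days, starts Fri → 5 of Fri, Sat, Sun ✓
Feb: 29 days, starts Mon → 5 of Mon
Mar: 31 days, starts Tue → 5 of Tue, Wed, Thu
Apr: 30 days, starts Fri → 5 of Fri, Sat ✓
May: 31 days, starts Sun → 5 of Sun, Mon, Tue
Jun: 30 days, starts Wed → 5 of Wed, Thu
Jul: 31 days, starts Fri → 5 of Fri, Sat, Sun ✓
Aug: 31 days, starts Mon → 5 of Mon, Tue, Wed
Sep: 30 days, starts Thu → 5 of Thu, Fri ✓
Oct: 31 days, starts Sat → 5 of Sat, Sun, Mon
Nov: 30 days, starts Tue → 5 of Tue, Wed
Dec: 31 days, starts Thu → 5 of Thu, Fri, Sat ✓
Months with five Fridays: Jan, Apr, Jul, Sep, Dec.

5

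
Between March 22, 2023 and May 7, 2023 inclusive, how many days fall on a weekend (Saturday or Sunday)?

March 22, 2023 is a Wednesday.
From March 22, 2023 to May 7, 2023 is 47 days inclusive.
47 = 7 × 6 + 5, so there are 6 full weeks plus 5 extra days.
Each full week contributes 2 weekend days (Sat, Sun): 6 × 2 = 12.
The 5 extra days are Wednesday, Thursday, Friday, Saturday, Sunday — 2 of them qualify.
Total: 12 + 2 = 14.

14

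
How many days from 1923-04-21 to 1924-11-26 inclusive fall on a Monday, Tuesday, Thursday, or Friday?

334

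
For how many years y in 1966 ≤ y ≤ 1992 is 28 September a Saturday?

4

Day of week of September 28 in each year:
1966: Wed, 1967: Thu, 1968: Sat ✓, 1969: Sun, 1970: Mon, 1971: Tue, 1972: Thu, 1973: Fri, 1974: Sat ✓, 1975: Sun, 1976: Tue, 1977: Wed, 1978: Thu, 1979: Fri, 1980: Sun, 1981: Mon, 1982: Tue, 1983: Wed, 1984: Fri, 1985: Sat ✓, 1986: Sun, 1987: Mon, 1988: Wed, 1989: Thu, 1990: Fri, 1991: Sat ✓, 1992: Mon
Saturdays: 1968, 1974, 1985, 1991.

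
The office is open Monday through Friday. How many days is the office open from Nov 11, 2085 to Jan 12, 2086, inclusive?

Nov 11, 2085 is a Sunday.
That's 63 days from start to end, counting both.
63 = 7 × 9, so the span is exactly 9 full weeks.
Each full week contributes 5 weekdays (Mon–Fri): 9 × 5 = 45.

45 weekdays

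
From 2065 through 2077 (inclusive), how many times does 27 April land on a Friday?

2

Day of week of April 27 in each year:
2065: Mon, 2066: Tue, 2067: Wed, 2068: Fri ✓, 2069: Sat, 2070: Sun, 2071: Mon, 2072: Wed, 2073: Thu, 2074: Fri ✓, 2075: Sat, 2076: Mon, 2077: Tue
Fridays: 2068, 2074.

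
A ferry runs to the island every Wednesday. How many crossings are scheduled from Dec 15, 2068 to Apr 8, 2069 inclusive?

Dec 15, 2068 is a Saturday.
The range spans 115 days (inclusive of both endpoints).
115 = 7 × 16 + 3, so there are 16 full weeks plus 3 extra days.
Each full week contributes one Wednesday: 16 so far.
The 3 extra days are Saturday, Sunday, Monday — none qualify.
Total: 16 + 0 = 16.

16 Wednesdays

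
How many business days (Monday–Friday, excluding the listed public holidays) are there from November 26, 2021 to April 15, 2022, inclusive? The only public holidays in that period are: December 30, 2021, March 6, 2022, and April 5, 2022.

November 26, 2021 is a Friday.
From November 26, 2021 to April 15, 2022 is 141 days inclusive.
141 = 7 × 20 + 1, so there are 20 full weeks plus 1 extra day.
Each full week contributes 5 weekdays (Mon–Fri): 20 × 5 = 100.
The 1 extra day is Friday — 1 of them qualifies.
Total: 100 + 1 = 101.
Holidays: December 30, 2021 (Thu); March 6, 2022 (Sun); April 5, 2022 (Tue).
2 of the 3 holidays fall on weekdays; the rest are weekends and were already excluded.
Business days: 101 − 2 = 99.

99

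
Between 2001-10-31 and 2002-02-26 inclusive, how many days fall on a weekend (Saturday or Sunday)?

34

2001-10-31 is a Wednesday.
The range spans 119 days (inclusive of both endpoints).
119 = 7 × 17, so the span is exactly 17 full weeks.
Each full week contributes 2 weekend days (Sat, Sun): 17 × 2 = 34.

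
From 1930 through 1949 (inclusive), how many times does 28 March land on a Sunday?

3

Day of week of March 28 in each year:
1930: Fri, 1931: Sat, 1932: Mon, 1933: Tue, 1934: Wed, 1935: Thu, 1936: Sat, 1937: Sun ✓, 1938: Mon, 1939: Tue, 1940: Thu, 1941: Fri, 1942: Sat, 1943: Sun ✓, 1944: Tue, 1945: Wed, 1946: Thu, 1947: Fri, 1948: Sun ✓, 1949: Mon
Sundays: 1937, 1943, 1948.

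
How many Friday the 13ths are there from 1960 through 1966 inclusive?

Friday-the-13ths by year:
1960: May
1961: Jan, Oct
1962: Apr, Jul
1963: Sep, Dec
1964: Mar, Nov
1965: Aug
1966: May

11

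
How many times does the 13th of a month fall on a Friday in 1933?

2

The 13th falls on a Friday when the month's 13th has weekday Fri.
Jan 13 is Fri ✓; Feb 13 is Mon; Mar 13 is Mon; Apr 13 is Thu; May 13 is Sat; Jun 13 is Tue; Jul 13 is Thu; Aug 13 is Sun; Sep 13 is Wed; Oct 13 is Fri ✓; Nov 13 is Mon; Dec 13 is Wed.
Friday the 13ths: Jan, Oct.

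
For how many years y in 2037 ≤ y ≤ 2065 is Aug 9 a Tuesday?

Day of week of August 9 in each year:
2037: Sun, 2038: Mon, 2039: Tue ✓, 2040: Thu, 2041: Fri, 2042: Sat, 2043: Sun, 2044: Tue ✓, 2045: Wed, 2046: Thu, 2047: Fri, 2048: Sun, 2049: Mon, 2050: Tue ✓, 2051: Wed, 2052: Fri, 2053: Sat, 2054: Sun, 2055: Mon, 2056: Wed, 2057: Thu, 2058: Fri, 2059: Sat, 2060: Mon, 2061: Tue ✓, 2062: Wed, 2063: Thu, 2064: Sat, 2065: Sun
Tuesdays: 2039, 2044, 2050, 2061.

4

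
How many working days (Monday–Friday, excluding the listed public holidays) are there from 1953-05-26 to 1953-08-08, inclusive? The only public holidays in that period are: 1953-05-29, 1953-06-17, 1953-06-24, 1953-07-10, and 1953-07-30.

1953-05-26 is a Tuesday.
The range spans 75 days (inclusive of both endpoints).
75 = 7 × 10 + 5, so there are 10 full weeks plus 5 extra days.
Each full week contributes 5 weekdays (Mon–Fri): 10 × 5 = 50.
The 5 extra days are Tue, Wed, Thu, Fri, Sat — 4 of them qualify.
Total: 50 + 4 = 54.
Holidays: 1953-05-29 (Fri); 1953-06-17 (Wed); 1953-06-24 (Wed); 1953-07-10 (Fri); 1953-07-30 (Thu).
All 5 holidays fall on weekdays, so subtract 5.
Business days: 54 − 5 = 49.

49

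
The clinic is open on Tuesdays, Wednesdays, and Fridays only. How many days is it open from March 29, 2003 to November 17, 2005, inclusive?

413

March 29, 2003 is a Saturday.
That's 965 days from start to end, counting both.
965 = 7 × 137 + 6, so there are 137 full weeks plus 6 extra days.
Each full week contributes 3 days from the set (Tue, Wed, Fri): 137 × 3 = 411.
The 6 extra days are Sat, Sun, Mon, Tue, Wed, Thu — 2 of them qualify.
Total: 411 + 2 = 413.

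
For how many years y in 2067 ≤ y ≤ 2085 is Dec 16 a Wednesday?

3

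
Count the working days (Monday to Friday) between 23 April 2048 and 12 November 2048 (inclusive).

146 weekdays

23 April 2048 is a Thursday.
The range spans 204 days (inclusive of both endpoints).
204 = 7 × 29 + 1, so there are 29 full weeks plus 1 extra day.
Each full week contributes 5 weekdays (Mon–Fri): 29 × 5 = 145.
The 1 extra day is Thursday — 1 of them qualifies.
Total: 145 + 1 = 146.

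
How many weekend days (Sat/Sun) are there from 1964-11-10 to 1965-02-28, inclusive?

1964-11-10 is a Tuesday.
From 1964-11-10 to 1965-02-28 is 111 days inclusive.
111 = 7 × 15 + 6, so there are 15 full weeks plus 6 extra days.
Each full week contributes 2 weekend days (Sat, Sun): 15 × 2 = 30.
The 6 extra days are Tue, Wed, Thu, Fri, Sat, Sun — 2 of them qualify.
Total: 30 + 2 = 32.

32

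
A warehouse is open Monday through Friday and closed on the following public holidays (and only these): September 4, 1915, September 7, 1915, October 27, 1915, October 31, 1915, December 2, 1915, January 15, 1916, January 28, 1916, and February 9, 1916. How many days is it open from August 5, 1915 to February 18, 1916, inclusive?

137

August 5, 1915 is a Thursday.
The range spans 198 days (inclusive of both endpoints).
198 = 7 × 28 + 2, so there are 28 full weeks plus 2 extra days.
Each full week contributes 5 weekdays (Mon–Fri): 28 × 5 = 140.
The 2 extra days are Thu, Fri — 2 of them qualify.
Total: 140 + 2 = 142.
Holidays: September 4, 1915 (Sat); September 7, 1915 (Tue); October 27, 1915 (Wed); October 31, 1915 (Sun); December 2, 1915 (Thu); January 15, 1916 (Sat); January 28, 1916 (Fri); February 9, 1916 (Wed).
5 of the 8 holidays fall on weekdays; the rest are weekends and were already excluded.
Business days: 142 − 5 = 137.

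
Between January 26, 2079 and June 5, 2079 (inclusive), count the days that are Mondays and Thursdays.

January 26, 2079 is a Thursday.
From January 26, 2079 to June 5, 2079 is 131 days inclusive.
131 = 7 × 18 + 5, so there are 18 full weeks plus 5 extra days.
Each full week contributes 2 days from the set (Mon, Thu): 18 × 2 = 36.
The 5 extra days are Thu, Fri, Sat, Sun, Mon — 2 of them qualify.
Total: 36 + 2 = 38.

38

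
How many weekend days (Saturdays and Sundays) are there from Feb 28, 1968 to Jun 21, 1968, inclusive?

32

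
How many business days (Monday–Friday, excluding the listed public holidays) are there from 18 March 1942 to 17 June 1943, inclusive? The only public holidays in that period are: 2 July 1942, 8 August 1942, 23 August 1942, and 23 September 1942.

325 business days

18 March 1942 is a Wednesday.
That's 457 days from start to end, counting both.
457 = 7 × 65 + 2, so there are 65 full weeks plus 2 extra days.
Each full week contributes 5 weekdays (Mon–Fri): 65 × 5 = 325.
The 2 extra days are Wednesday, Thursday — 2 of them qualify.
Total: 325 + 2 = 327.
Holidays: 2 July 1942 (Thu); 8 August 1942 (Sat); 23 August 1942 (Sun); 23 September 1942 (Wed).
2 of the 4 holidays fall on weekdays; the rest are weekends and were already excluded.
Business days: 327 − 2 = 325.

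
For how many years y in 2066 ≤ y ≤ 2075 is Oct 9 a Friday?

1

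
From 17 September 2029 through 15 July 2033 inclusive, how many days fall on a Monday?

17 September 2029 is a Monday.
From 17 September 2029 to 15 July 2033 is 1398 days inclusive.
1398 = 7 × 199 + 5, so there are 199 full weeks plus 5 extra days.
Each full week contributes one Monday: 199 so far.
The 5 extra days are Monday, Tuesday, Wednesday, Thursday, Friday — 1 of them qualifies.
Total: 199 + 1 = 200.

200 Mondays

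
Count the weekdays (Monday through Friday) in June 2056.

22

Jun 1, 2056 is a Thursday.
From Jun 1, 2056 to Jun 30, 2056 is 30 days inclusive.
30 = 7 × 4 + 2, so there are 4 full weeks plus 2 extra days.
Each full week contributes 5 weekdays (Mon–Fri): 4 × 5 = 20.
The 2 extra days are Thursday, Friday — 2 of them qualify.
Total: 20 + 2 = 22.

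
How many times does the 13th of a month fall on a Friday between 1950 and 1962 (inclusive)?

Friday-the-13ths by year:
1950: Jan, Oct
1951: Apr, Jul
1952: Jun
1953: Feb, Mar, Nov
1954: Aug
1955: May
1956: Jan, Apr, Jul
1957: Sep, Dec
1958: Jun
1959: Feb, Mar, Nov
1960: May
1961: Jan, Oct
1962: Apr, Jul

24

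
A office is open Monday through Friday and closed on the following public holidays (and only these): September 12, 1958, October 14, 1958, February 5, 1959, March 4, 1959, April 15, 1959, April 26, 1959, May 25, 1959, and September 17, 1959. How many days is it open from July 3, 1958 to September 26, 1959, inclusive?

July 3, 1958 is a Thursday.
The range spans 451 days (inclusive of both endpoints).
451 = 7 × 64 + 3, so there are 64 full weeks plus 3 extra days.
Each full week contributes 5 weekdays (Mon–Fri): 64 × 5 = 320.
The 3 extra days are Thu, Fri, Sat — 2 of them qualify.
Total: 320 + 2 = 322.
Holidays: September 12, 1958 (Fri); October 14, 1958 (Tue); February 5, 1959 (Thu); March 4, 1959 (Wed); April 15, 1959 (Wed); April 26, 1959 (Sun); May 25, 1959 (Mon); September 17, 1959 (Thu).
7 of the 8 holidays fall on weekdays; the rest are weekends and were already excluded.
Business days: 322 − 7 = 315.

315 business days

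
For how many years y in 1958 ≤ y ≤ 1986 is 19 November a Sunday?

4

Day of week of November 19 in each year:
1958: Wed, 1959: Thu, 1960: Sat, 1961: Sun ✓, 1962: Mon, 1963: Tue, 1964: Thu, 1965: Fri, 1966: Sat, 1967: Sun ✓, 1968: Tue, 1969: Wed, 1970: Thu, 1971: Fri, 1972: Sun ✓, 1973: Mon, 1974: Tue, 1975: Wed, 1976: Fri, 1977: Sat, 1978: Sun ✓, 1979: Mon, 1980: Wed, 1981: Thu, 1982: Fri, 1983: Sat, 1984: Mon, 1985: Tue, 1986: Wed
Sundays: 1961, 1967, 1972, 1978.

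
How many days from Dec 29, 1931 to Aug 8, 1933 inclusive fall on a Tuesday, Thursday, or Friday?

Dec 29, 1931 is a Tuesday.
That's 589 days from start to end, counting both.
589 = 7 × 84 + 1, so there are 84 full weeks plus 1 extra day.
Each full week contributes 3 days from the set (Tue, Thu, Fri): 84 × 3 = 252.
The 1 extra day is Tue — 1 of them qualifies.
Total: 252 + 1 = 253.

253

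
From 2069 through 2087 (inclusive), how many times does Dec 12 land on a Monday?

2

Day of week of December 12 in each year:
2069: Thu, 2070: Fri, 2071: Sat, 2072: Mon ✓, 2073: Tue, 2074: Wed, 2075: Thu, 2076: Sat, 2077: Sun, 2078: Mon ✓, 2079: Tue, 2080: Thu, 2081: Fri, 2082: Sat, 2083: Sun, 2084: Tue, 2085: Wed, 2086: Thu, 2087: Fri
Mondays: 2072, 2078.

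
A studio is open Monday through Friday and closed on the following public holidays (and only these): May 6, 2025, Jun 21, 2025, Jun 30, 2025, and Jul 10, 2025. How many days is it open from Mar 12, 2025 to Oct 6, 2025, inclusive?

146 business days

Mar 12, 2025 is a Wednesday.
From Mar 12, 2025 to Oct 6, 2025 is 209 days inclusive.
209 = 7 × 29 + 6, so there are 29 full weeks plus 6 extra days.
Each full week contributes 5 weekdays (Mon–Fri): 29 × 5 = 145.
The 6 extra days are Wednesday, Thursday, Friday, Saturday, Sunday, Monday — 4 of them qualify.
Total: 145 + 4 = 149.
Holidays: May 6, 2025 (Tue); Jun 21, 2025 (Sat); Jun 30, 2025 (Mon); Jul 10, 2025 (Thu).
3 of the 4 holidays fall on weekdays; the rest are weekends and were already excluded.
Business days: 149 − 3 = 146.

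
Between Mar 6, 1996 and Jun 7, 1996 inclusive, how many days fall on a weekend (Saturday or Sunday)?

26

Mar 6, 1996 is a Wednesday.
That's 94 days from start to end, counting both.
94 = 7 × 13 + 3, so there are 13 full weeks plus 3 extra days.
Each full week contributes 2 weekend days (Sat, Sun): 13 × 2 = 26.
The 3 extra days are Wednesday, Thursday, Friday — none qualify.
Total: 26 + 0 = 26.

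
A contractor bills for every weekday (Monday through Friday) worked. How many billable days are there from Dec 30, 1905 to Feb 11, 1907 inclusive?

291 weekdays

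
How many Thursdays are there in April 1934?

1934-04-01 is a Sunday.
From 1934-04-01 to 1934-04-30 is 30 days inclusive.
30 = 7 × 4 + 2, so there are 4 full weeks plus 2 extra days.
Each full week contributes one Thursday: 4 so far.
The 2 extra days are Sun, Mon — none qualify.
Total: 4 + 0 = 4.

4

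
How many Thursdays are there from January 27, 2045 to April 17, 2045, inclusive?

11

January 27, 2045 is a Friday.
From January 27, 2045 to April 17, 2045 is 81 days inclusive.
81 = 7 × 11 + 4, so there are 11 full weeks plus 4 extra days.
Each full week contributes one Thursday: 11 so far.
The 4 extra days are Fri, Sat, Sun, Mon — none qualify.
Total: 11 + 0 = 11.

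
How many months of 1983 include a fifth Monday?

A month has five Mondays exactly when Monday falls within its first (length − 28) days.
Jan: 31 days, starts Sat → 5 of Sat, Sun, Mon ✓
Feb: 28 days, starts Tue → 5 of (none)
Mar: 31 days, starts Tue → 5 of Tue, Wed, Thu
Apr: 30 days, starts Fri → 5 of Fri, Sat
May: 31 days, starts Sun → 5 of Sun, Mon, Tue ✓
Jun: 30 days, starts Wed → 5 of Wed, Thu
Jul: 31 days, starts Fri → 5 of Fri, Sat, Sun
Aug: 31 days, starts Mon → 5 of Mon, Tue, Wed ✓
Sep: 30 days, starts Thu → 5 of Thu, Fri
Oct: 31 days, starts Sat → 5 of Sat, Sun, Mon ✓
Nov: 30 days, starts Tue → 5 of Tue, Wed
Dec: 31 days, starts Thu → 5 of Thu, Fri, Sat
Months with five Mondays: Jan, May, Aug, Oct.

4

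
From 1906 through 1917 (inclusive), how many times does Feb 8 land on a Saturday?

Day of week of February 8 in each year:
1906: Thu, 1907: Fri, 1908: Sat ✓, 1909: Mon, 1910: Tue, 1911: Wed, 1912: Thu, 1913: Sat ✓, 1914: Sun, 1915: Mon, 1916: Tue, 1917: Thu
Saturdays: 1908, 1913.

2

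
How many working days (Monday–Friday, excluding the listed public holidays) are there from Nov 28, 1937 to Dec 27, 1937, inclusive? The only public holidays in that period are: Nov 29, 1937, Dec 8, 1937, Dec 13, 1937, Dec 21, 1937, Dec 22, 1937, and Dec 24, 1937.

Nov 28, 1937 is a Sunday.
From Nov 28, 1937 to Dec 27, 1937 is 30 days inclusive.
30 = 7 × 4 + 2, so there are 4 full weeks plus 2 extra days.
Each full week contributes 5 weekdays (Mon–Fri): 4 × 5 = 20.
The 2 extra days are Sun, Mon — 1 of them qualifies.
Total: 20 + 1 = 21.
Holidays: Nov 29, 1937 (Mon); Dec 8, 1937 (Wed); Dec 13, 1937 (Mon); Dec 21, 1937 (Tue); Dec 22, 1937 (Wed); Dec 24, 1937 (Fri).
All 6 holidays fall on weekdays, so subtract 6.
Business days: 21 − 6 = 15.

15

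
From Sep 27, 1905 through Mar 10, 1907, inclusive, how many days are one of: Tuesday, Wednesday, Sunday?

227

Sep 27, 1905 is a Wednesday.
From Sep 27, 1905 to Mar 10, 1907 is 530 days inclusive.
530 = 7 × 75 + 5, so there are 75 full weeks plus 5 extra days.
Each full week contributes 3 days from the set (Tue, Wed, Sun): 75 × 3 = 225.
The 5 extra days are Wed, Thu, Fri, Sat, Sun — 2 of them qualify.
Total: 225 + 2 = 227.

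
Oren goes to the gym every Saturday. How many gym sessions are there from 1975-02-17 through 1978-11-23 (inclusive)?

196 Saturdays

1975-02-17 is a Monday.
That's 1376 days from start to end, counting both.
1376 = 7 × 196 + 4, so there are 196 full weeks plus 4 extra days.
Each full week contributes one Saturday: 196 so far.
The 4 extra days are Mon, Tue, Wed, Thu — none qualify.
Total: 196 + 0 = 196.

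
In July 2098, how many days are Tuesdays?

5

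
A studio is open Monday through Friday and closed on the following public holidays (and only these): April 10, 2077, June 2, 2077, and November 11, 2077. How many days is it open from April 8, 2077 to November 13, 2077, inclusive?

April 8, 2077 is a Thursday.
The range spans 220 days (inclusive of both endpoints).
220 = 7 × 31 + 3, so there are 31 full weeks plus 3 extra days.
Each full week contributes 5 weekdays (Mon–Fri): 31 × 5 = 155.
The 3 extra days are Thursday, Friday, Saturday — 2 of them qualify.
Total: 155 + 2 = 157.
Holidays: April 10, 2077 (Sat); June 2, 2077 (Wed); November 11, 2077 (Thu).
2 of the 3 holidays fall on weekdays; the rest are weekends and were already excluded.
Business days: 157 − 2 = 155.

155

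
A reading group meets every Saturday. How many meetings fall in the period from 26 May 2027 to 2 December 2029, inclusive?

26 May 2027 is a Wednesday.
The range spans 922 days (inclusive of both endpoints).
922 = 7 × 131 + 5, so there are 131 full weeks plus 5 extra days.
Each full week contributes one Saturday: 131 so far.
The 5 extra days are Wed, Thu, Fri, Sat, Sun — 1 of them qualifies.
Total: 131 + 1 = 132.

132 Saturdays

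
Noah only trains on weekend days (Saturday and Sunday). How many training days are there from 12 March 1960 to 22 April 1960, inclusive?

12

12 March 1960 is a Saturday.
From 12 March 1960 to 22 April 1960 is 42 days inclusive.
42 = 7 × 6, so the span is exactly 6 full weeks.
Each full week contributes 2 weekend days (Sat, Sun): 6 × 2 = 12.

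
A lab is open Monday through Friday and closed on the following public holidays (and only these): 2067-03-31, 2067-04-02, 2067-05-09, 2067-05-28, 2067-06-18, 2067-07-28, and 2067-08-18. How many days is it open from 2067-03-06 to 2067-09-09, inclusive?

131

2067-03-06 is a Sunday.
From 2067-03-06 to 2067-09-09 is 188 days inclusive.
188 = 7 × 26 + 6, so there are 26 full weeks plus 6 extra days.
Each full week contributes 5 weekdays (Mon–Fri): 26 × 5 = 130.
The 6 extra days are Sunday, Monday, Tuesday, Wednesday, Thursday, Friday — 5 of them qualify.
Total: 130 + 5 = 135.
Holidays: 2067-03-31 (Thu); 2067-04-02 (Sat); 2067-05-09 (Mon); 2067-05-28 (Sat); 2067-06-18 (Sat); 2067-07-28 (Thu); 2067-08-18 (Thu).
4 of the 7 holidays fall on weekdays; the rest are weekends and were already excluded.
Business days: 135 − 4 = 131.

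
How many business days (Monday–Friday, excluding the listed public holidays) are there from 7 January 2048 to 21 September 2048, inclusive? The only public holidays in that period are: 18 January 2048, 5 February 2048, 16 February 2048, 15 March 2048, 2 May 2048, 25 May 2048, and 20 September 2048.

183 business days

7 January 2048 is a Tuesday.
That's 259 days from start to end, counting both.
259 = 7 × 37, so the span is exactly 37 full weeks.
Each full week contributes 5 weekdays (Mon–Fri): 37 × 5 = 185.
Holidays: 18 January 2048 (Sat); 5 February 2048 (Wed); 16 February 2048 (Sun); 15 March 2048 (Sun); 2 May 2048 (Sat); 25 May 2048 (Mon); 20 September 2048 (Sun).
2 of the 7 holidays fall on weekdays; the rest are weekends and were already excluded.
Business days: 185 − 2 = 183.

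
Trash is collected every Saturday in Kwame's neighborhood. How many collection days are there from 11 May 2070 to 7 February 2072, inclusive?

11 May 2070 is a Sunday.
From 11 May 2070 to 7 February 2072 is 638 days inclusive.
638 = 7 × 91 + 1, so there are 91 full weeks plus 1 extra day.
Each full week contributes one Saturday: 91 so far.
The 1 extra day is Sunday — none qualify.
Total: 91 + 0 = 91.

91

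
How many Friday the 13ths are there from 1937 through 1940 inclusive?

Friday-the-13ths by year:
1937: Aug
1938: May
1939: Jan, Oct
1940: Sep, Dec

6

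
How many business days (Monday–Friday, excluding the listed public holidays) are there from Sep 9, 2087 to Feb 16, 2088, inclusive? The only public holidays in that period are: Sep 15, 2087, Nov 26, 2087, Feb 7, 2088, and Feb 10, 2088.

112

Sep 9, 2087 is a Tuesday.
From Sep 9, 2087 to Feb 16, 2088 is 161 days inclusive.
161 = 7 × 23, so the span is exactly 23 full weeks.
Each full week contributes 5 weekdays (Mon–Fri): 23 × 5 = 115.
Total: 115.
Holidays: Sep 15, 2087 (Mon); Nov 26, 2087 (Wed); Feb 7, 2088 (Sat); Feb 10, 2088 (Tue).
3 of the 4 holidays fall on weekdays; the rest are weekends and were already excluded.
Business days: 115 − 3 = 112.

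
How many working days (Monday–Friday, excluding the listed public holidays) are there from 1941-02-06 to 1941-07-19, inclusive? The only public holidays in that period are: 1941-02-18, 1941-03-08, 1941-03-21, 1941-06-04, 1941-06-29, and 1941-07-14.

1941-02-06 is a Thursday.
The range spans 164 days (inclusive of both endpoints).
164 = 7 × 23 + 3, so there are 23 full weeks plus 3 extra days.
Each full week contributes 5 weekdays (Mon–Fri): 23 × 5 = 115.
The 3 extra days are Thursday, Friday, Saturday — 2 of them qualify.
Total: 115 + 2 = 117.
Holidays: 1941-02-18 (Tue); 1941-03-08 (Sat); 1941-03-21 (Fri); 1941-06-04 (Wed); 1941-06-29 (Sun); 1941-07-14 (Mon).
4 of the 6 holidays fall on weekdays; the rest are weekends and were already excluded.
Business days: 117 − 4 = 113.

113 working days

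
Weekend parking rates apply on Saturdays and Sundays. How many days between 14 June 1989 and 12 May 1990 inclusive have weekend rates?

95

14 June 1989 is a Wednesday.
The range spans 333 days (inclusive of both endpoints).
333 = 7 × 47 + 4, so there are 47 full weeks plus 4 extra days.
Each full week contributes 2 weekend days (Sat, Sun): 47 × 2 = 94.
The 4 extra days are Wed, Thu, Fri, Sat — 1 of them qualifies.
Total: 94 + 1 = 95.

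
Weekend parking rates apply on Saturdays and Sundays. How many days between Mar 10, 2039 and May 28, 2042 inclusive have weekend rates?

Mar 10, 2039 is a Thursday.
That's 1176 days from start to end, counting both.
1176 = 7 × 168, so the span is exactly 168 full weeks.
Each full week contributes 2 weekend days (Sat, Sun): 168 × 2 = 336.

336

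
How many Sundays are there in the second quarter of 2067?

Apr 1, 2067 is a Friday.
From Apr 1, 2067 to Jun 30, 2067 is 91 days inclusive.
91 = 7 × 13, so the span is exactly 13 full weeks.
Each full week contributes one Sunday: 13 so far.
Total: 13.

13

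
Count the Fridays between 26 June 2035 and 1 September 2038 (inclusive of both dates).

26 June 2035 is a Tuesday.
From 26 June 2035 to 1 September 2038 is 1164 days inclusive.
1164 = 7 × 166 + 2, so there are 166 full weeks plus 2 extra days.
Each full week contributes one Friday: 166 so far.
The 2 extra days are Tuesday, Wednesday — none qualify.
Total: 166 + 0 = 166.

166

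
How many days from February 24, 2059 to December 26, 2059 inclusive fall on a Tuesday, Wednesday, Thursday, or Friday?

February 24, 2059 is a Monday.
That's 306 days from start to end, counting both.
306 = 7 × 43 + 5, so there are 43 full weeks plus 5 extra days.
Each full week contributes 4 days from the set (Tue, Wed, Thu, Fri): 43 × 4 = 172.
The 5 extra days are Mon, Tue, Wed, Thu, Fri — 4 of them qualify.
Total: 172 + 4 = 176.

176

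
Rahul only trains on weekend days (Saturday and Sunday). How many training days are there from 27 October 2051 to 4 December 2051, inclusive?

12

27 October 2051 is a Friday.
From 27 October 2051 to 4 December 2051 is 39 days inclusive.
39 = 7 × 5 + 4, so there are 5 full weeks plus 4 extra days.
Each full week contributes 2 weekend days (Sat, Sun): 5 × 2 = 10.
The 4 extra days are Friday, Saturday, Sunday, Monday — 2 of them qualify.
Total: 10 + 2 = 12.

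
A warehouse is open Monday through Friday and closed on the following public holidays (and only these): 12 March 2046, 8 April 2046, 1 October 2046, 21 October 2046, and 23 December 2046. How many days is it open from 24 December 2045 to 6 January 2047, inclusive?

268 business days

24 December 2045 is a Sunday.
The range spans 379 days (inclusive of both endpoints).
379 = 7 × 54 + 1, so there are 54 full weeks plus 1 extra day.
Each full week contributes 5 weekdays (Mon–Fri): 54 × 5 = 270.
The 1 extra day is Sun — none qualify.
Total: 270 + 0 = 270.
Holidays: 12 March 2046 (Mon); 8 April 2046 (Sun); 1 October 2046 (Mon); 21 October 2046 (Sun); 23 December 2046 (Sun).
2 of the 5 holidays fall on weekdays; the rest are weekends and were already excluded.
Business days: 270 − 2 = 268.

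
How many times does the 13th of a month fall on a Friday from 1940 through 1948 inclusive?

Friday-the-13ths by year:
1940: Sep, Dec
1941: Jun
1942: Feb, Mar, Nov
1943: Aug
1944: Oct
1945: Apr, Jul
1946: Sep, Dec
1947: Jun
1948: Feb, Aug

15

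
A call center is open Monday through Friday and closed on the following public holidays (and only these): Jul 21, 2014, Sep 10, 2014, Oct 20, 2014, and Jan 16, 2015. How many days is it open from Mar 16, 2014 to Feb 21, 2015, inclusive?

Mar 16, 2014 is a Sunday.
From Mar 16, 2014 to Feb 21, 2015 is 343 days inclusive.
343 = 7 × 49, so the span is exactly 49 full weeks.
Each full week contributes 5 weekdays (Mon–Fri): 49 × 5 = 245.
Holidays: Jul 21, 2014 (Mon); Sep 10, 2014 (Wed); Oct 20, 2014 (Mon); Jan 16, 2015 (Fri).
All 4 holidays fall on weekdays, so subtract 4.
Business days: 245 − 4 = 241.

241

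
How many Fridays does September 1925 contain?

Sep 1, 1925 is a Tuesday.
From Sep 1, 1925 to Sep 30, 1925 is 30 days inclusive.
30 = 7 × 4 + 2, so there are 4 full weeks plus 2 extra days.
Each full week contributes one Friday: 4 so far.
The 2 extra days are Tuesday, Wednesday — none qualify.
Total: 4 + 0 = 4.

4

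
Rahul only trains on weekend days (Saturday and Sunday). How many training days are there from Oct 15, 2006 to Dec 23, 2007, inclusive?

Oct 15, 2006 is a Sunday.
The range spans 435 days (inclusive of both endpoints).
435 = 7 × 62 + 1, so there are 62 full weeks plus 1 extra day.
Each full week contributes 2 weekend days (Sat, Sun): 62 × 2 = 124.
The 1 extra day is Sun — 1 of them qualifies.
Total: 124 + 1 = 125.

125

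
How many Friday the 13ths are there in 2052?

2

The 13th falls on a Friday when the month's 13th has weekday Fri.
Jan 13 is Sat; Feb 13 is Tue; Mar 13 is Wed; Apr 13 is Sat; May 13 is Mon; Jun 13 is Thu; Jul 13 is Sat; Aug 13 is Tue; Sep 13 is Fri ✓; Oct 13 is Sun; Nov 13 is Wed; Dec 13 is Fri ✓.
Friday the 13ths: Sep, Dec.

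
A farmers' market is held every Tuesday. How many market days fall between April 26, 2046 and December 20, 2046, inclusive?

April 26, 2046 is a Thursday.
That's 239 days from start to end, counting both.
239 = 7 × 34 + 1, so there are 34 full weeks plus 1 extra day.
Each full week contributes one Tuesday: 34 so far.
The 1 extra day is Thursday — none qualify.
Total: 34 + 0 = 34.

34 Tuesdays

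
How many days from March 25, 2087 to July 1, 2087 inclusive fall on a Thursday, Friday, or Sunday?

42

March 25, 2087 is a Tuesday.
That's 99 days from start to end, counting both.
99 = 7 × 14 + 1, so there are 14 full weeks plus 1 extra day.
Each full week contributes 3 days from the set (Thu, Fri, Sun): 14 × 3 = 42.
The 1 extra day is Tuesday — none qualify.
Total: 42 + 0 = 42.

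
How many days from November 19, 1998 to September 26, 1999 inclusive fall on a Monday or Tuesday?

November 19, 1998 is a Thursday.
The range spans 312 days (inclusive of both endpoints).
312 = 7 × 44 + 4, so there are 44 full weeks plus 4 extra days.
Each full week contributes 2 days from the set (Mon, Tue): 44 × 2 = 88.
The 4 extra days are Thu, Fri, Sat, Sun — none qualify.
Total: 88 + 0 = 88.

88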